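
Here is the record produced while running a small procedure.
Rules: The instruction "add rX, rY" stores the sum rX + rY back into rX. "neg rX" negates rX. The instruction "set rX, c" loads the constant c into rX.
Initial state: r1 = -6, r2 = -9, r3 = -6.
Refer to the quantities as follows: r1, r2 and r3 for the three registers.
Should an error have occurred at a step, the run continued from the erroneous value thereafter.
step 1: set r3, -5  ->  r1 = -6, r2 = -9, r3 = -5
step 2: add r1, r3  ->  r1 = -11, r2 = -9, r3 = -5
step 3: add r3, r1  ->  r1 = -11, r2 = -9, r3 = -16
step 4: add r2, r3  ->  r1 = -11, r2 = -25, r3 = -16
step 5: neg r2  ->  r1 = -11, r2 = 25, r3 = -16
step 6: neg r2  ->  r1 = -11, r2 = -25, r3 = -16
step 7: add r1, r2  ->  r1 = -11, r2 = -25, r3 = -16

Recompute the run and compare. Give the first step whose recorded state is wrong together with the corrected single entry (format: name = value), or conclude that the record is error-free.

step 7, r1 = -36

Recomputing the run from the initial state:
step 1: r1 = -6, r2 = -9, r3 = -5
step 2: r1 = -11, r2 = -9, r3 = -5
step 3: r1 = -11, r2 = -9, r3 = -16
step 4: r1 = -11, r2 = -25, r3 = -16
step 5: r1 = -11, r2 = 25, r3 = -16
step 6: r1 = -11, r2 = -25, r3 = -16
step 7: r1 = -36, r2 = -25, r3 = -16
The first disagreement with the record is at step 7, where the value should be r1 = -36.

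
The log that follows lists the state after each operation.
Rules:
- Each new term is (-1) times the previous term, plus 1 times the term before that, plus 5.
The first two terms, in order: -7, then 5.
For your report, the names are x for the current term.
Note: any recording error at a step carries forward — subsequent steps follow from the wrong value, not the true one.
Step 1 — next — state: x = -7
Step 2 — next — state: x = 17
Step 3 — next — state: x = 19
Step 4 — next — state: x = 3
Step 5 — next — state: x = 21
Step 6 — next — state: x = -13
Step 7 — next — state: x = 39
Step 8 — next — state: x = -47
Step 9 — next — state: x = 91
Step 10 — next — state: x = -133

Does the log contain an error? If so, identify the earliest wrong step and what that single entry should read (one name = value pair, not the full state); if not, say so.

step 3, x = -19

1. x = -1*(5) + (1)*(-7) + (5) = -7 (consistent with the log)
2. x = -1*(-7) + (1)*(5) + (5) = 17 (consistent with the log)
3. x = -1*(17) + (1)*(-7) + (5) = -19 (not what was recorded)
The earliest wrong entry is at step 3: it should read x = -19.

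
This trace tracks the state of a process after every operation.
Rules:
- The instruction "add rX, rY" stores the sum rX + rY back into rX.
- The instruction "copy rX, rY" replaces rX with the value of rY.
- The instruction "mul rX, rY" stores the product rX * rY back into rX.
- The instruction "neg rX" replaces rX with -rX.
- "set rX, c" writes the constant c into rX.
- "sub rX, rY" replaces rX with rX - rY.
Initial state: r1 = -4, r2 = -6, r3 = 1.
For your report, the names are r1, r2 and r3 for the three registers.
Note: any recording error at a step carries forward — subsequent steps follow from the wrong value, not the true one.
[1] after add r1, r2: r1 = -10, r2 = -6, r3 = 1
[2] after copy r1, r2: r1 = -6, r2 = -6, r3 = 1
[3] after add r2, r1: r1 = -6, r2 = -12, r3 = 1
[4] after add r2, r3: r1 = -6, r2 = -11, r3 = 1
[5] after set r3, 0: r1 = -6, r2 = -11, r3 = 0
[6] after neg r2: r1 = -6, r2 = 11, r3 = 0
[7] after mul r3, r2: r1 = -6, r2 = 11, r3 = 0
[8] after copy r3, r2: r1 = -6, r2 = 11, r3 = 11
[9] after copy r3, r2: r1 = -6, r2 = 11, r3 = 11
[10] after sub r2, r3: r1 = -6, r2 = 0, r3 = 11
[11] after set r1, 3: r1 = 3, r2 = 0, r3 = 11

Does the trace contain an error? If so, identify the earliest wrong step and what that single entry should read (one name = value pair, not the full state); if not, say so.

Step 1: r1 = -4 + -6 = -10 — in agreement.
Step 2: r1 = -6 — consistent with the trace.
Step 3: r2 = -6 + -6 = -12 — agrees with the trace.
Step 4: r2 = -12 + 1 = -11 — same as recorded.
Step 5: r3 = 0 — checks out.
Step 6: r2 = -(-11) = 11 — in agreement.
Step 7: r3 = 0 * 11 = 0 — confirmed correct.
Step 8: r3 = 11 — confirmed correct.
Step 9: r3 = 11 — matches.
Step 10: r2 = 11 - 11 = 0 — matches.
Step 11: r1 = 3 — same as recorded.
Every step is consistent.

no error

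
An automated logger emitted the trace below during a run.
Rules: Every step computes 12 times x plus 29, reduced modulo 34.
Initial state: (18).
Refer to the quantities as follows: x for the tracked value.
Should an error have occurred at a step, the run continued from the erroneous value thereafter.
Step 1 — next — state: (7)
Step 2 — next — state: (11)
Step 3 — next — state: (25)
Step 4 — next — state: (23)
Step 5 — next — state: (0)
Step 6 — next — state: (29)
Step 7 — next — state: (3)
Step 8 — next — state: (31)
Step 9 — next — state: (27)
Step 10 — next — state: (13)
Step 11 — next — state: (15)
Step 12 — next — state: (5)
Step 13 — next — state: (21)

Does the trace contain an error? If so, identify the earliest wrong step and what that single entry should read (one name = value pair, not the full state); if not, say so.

step 1: x = (12*18 + 29) mod 34 = 7 -> confirmed correct
step 2: x = (12*7 + 29) mod 34 = 11 -> same as recorded
step 3: x = (12*11 + 29) mod 34 = 25 -> no discrepancy
step 4: x = (12*25 + 29) mod 34 = 23 -> consistent with the trace
step 5: x = (12*23 + 29) mod 34 = 33 -> not what was recorded
So the first discrepancy is step 5, where the right value is x = 33.

step 5, x = 33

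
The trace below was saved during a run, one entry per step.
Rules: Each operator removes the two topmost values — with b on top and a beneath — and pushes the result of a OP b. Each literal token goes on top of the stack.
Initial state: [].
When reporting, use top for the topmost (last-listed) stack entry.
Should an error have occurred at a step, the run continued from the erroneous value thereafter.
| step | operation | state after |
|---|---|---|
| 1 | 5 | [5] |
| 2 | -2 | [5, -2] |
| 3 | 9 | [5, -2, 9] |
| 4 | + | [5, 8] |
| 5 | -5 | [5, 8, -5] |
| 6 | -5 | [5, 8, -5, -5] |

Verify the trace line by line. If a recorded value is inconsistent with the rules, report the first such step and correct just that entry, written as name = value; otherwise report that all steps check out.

step 4, top = 7

step 1: push 5: top = 5 -> exactly as logged
step 2: push -2: top = -2 -> in agreement
step 3: push 9: top = 9 -> in agreement
step 4: -2 + 9 = 7 -> this is not what the trace shows
The earliest wrong entry is at step 4: it should read top = 7.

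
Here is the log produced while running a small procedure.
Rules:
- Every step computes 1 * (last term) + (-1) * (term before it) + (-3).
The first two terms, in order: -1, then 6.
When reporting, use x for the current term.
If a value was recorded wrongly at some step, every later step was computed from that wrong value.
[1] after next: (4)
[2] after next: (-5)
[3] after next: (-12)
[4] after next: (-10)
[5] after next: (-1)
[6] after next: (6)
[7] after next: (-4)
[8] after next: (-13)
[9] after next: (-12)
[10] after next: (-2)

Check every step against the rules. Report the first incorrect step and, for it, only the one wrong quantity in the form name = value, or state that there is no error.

step 7, x = 4

1. x = 1*(6) + (-1)*(-1) + (-3) = 4 (exactly as logged)
2. x = 1*(4) + (-1)*(6) + (-3) = -5 (same as recorded)
3. x = 1*(-5) + (-1)*(4) + (-3) = -12 (in agreement)
4. x = 1*(-12) + (-1)*(-5) + (-3) = -10 (no discrepancy)
5. x = 1*(-10) + (-1)*(-12) + (-3) = -1 (exactly as logged)
6. x = 1*(-1) + (-1)*(-10) + (-3) = 6 (consistent with the log)
7. x = 1*(6) + (-1)*(-1) + (-3) = 4 (this is not what the log shows)
First deviation found at step 7; the corrected entry is x = 4.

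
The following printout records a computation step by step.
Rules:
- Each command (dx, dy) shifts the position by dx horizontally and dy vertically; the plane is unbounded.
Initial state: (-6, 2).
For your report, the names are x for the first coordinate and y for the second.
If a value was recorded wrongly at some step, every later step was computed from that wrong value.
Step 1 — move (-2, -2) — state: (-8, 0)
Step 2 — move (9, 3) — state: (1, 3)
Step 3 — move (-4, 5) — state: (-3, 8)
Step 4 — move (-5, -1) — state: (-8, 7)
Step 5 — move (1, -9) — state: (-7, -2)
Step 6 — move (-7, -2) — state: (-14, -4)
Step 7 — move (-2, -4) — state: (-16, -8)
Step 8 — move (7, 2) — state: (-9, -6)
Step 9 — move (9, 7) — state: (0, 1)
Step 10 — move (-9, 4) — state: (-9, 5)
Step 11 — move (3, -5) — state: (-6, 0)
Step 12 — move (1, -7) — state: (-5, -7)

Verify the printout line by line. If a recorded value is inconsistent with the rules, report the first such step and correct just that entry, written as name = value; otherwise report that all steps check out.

no error

Step 1: x = -6 + (-2) = -8, y = 2 + (-2) = 0 — verified.
Step 2: x = -8 + (9) = 1, y = 0 + (3) = 3 — verified.
Step 3: x = 1 + (-4) = -3, y = 3 + (5) = 8 — no discrepancy.
Step 4: x = -3 + (-5) = -8, y = 8 + (-1) = 7 — consistent with the printout.
Step 5: x = -8 + (1) = -7, y = 7 + (-9) = -2 — exactly as logged.
Step 6: x = -7 + (-7) = -14, y = -2 + (-2) = -4 — consistent with the printout.
Step 7: x = -14 + (-2) = -16, y = -4 + (-4) = -8 — matches.
Step 8: x = -16 + (7) = -9, y = -8 + (2) = -6 — same as recorded.
Step 9: x = -9 + (9) = 0, y = -6 + (7) = 1 — same as recorded.
Step 10: x = 0 + (-9) = -9, y = 1 + (4) = 5 — same as recorded.
Step 11: x = -9 + (3) = -6, y = 5 + (-5) = 0 — verified.
Step 12: x = -6 + (1) = -5, y = 0 + (-7) = -7 — verified.
The recomputation confirms every line.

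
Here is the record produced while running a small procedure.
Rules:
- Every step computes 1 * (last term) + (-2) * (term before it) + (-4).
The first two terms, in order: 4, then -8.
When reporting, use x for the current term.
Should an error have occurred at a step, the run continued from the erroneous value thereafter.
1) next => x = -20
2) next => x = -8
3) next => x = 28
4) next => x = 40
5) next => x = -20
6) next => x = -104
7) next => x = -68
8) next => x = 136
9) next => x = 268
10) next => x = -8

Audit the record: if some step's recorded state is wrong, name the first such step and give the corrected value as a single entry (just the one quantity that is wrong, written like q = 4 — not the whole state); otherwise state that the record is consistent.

no error

Step 1: x = 1*(-8) + (-2)*(4) + (-4) = -20 — confirmed correct.
Step 2: x = 1*(-20) + (-2)*(-8) + (-4) = -8 — confirmed correct.
Step 3: x = 1*(-8) + (-2)*(-20) + (-4) = 28 — agrees with the record.
Step 4: x = 1*(28) + (-2)*(-8) + (-4) = 40 — exactly as logged.
Step 5: x = 1*(40) + (-2)*(28) + (-4) = -20 — consistent with the record.
Step 6: x = 1*(-20) + (-2)*(40) + (-4) = -104 — matches.
Step 7: x = 1*(-104) + (-2)*(-20) + (-4) = -68 — verified.
Step 8: x = 1*(-68) + (-2)*(-104) + (-4) = 136 — exactly as logged.
Step 9: x = 1*(136) + (-2)*(-68) + (-4) = 268 — same as recorded.
Step 10: x = 1*(268) + (-2)*(136) + (-4) = -8 — in agreement.
Each recorded entry agrees with the recomputation.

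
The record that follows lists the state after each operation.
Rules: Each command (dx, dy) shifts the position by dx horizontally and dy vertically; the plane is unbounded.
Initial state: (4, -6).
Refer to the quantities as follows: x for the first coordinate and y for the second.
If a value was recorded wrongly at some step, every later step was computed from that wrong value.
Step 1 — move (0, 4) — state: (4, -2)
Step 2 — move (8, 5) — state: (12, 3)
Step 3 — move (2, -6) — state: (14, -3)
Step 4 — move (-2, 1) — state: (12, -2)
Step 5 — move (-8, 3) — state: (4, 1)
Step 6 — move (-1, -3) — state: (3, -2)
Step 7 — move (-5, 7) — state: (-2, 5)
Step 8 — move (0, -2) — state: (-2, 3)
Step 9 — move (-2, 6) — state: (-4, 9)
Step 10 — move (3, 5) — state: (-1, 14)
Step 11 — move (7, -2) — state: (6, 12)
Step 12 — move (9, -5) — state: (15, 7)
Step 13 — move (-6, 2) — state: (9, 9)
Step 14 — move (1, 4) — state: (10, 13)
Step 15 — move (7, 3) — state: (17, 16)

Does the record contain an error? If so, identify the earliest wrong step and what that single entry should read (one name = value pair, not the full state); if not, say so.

no error

Step 1: x = 4 + (0) = 4, y = -6 + (4) = -2 — no discrepancy.
Step 2: x = 4 + (8) = 12, y = -2 + (5) = 3 — exactly as logged.
Step 3: x = 12 + (2) = 14, y = 3 + (-6) = -3 — consistent with the record.
Step 4: x = 14 + (-2) = 12, y = -3 + (1) = -2 — confirmed correct.
Step 5: x = 12 + (-8) = 4, y = -2 + (3) = 1 — same as recorded.
Step 6: x = 4 + (-1) = 3, y = 1 + (-3) = -2 — same as recorded.
Step 7: x = 3 + (-5) = -2, y = -2 + (7) = 5 — consistent with the record.
Step 8: x = -2 + (0) = -2, y = 5 + (-2) = 3 — consistent with the record.
Step 9: x = -2 + (-2) = -4, y = 3 + (6) = 9 — verified.
Step 10: x = -4 + (3) = -1, y = 9 + (5) = 14 — matches.
Step 11: x = -1 + (7) = 6, y = 14 + (-2) = 12 — confirmed correct.
Step 12: x = 6 + (9) = 15, y = 12 + (-5) = 7 — no discrepancy.
Step 13: x = 15 + (-6) = 9, y = 7 + (2) = 9 — checks out.
Step 14: x = 9 + (1) = 10, y = 9 + (4) = 13 — consistent with the record.
Step 15: x = 10 + (7) = 17, y = 13 + (3) = 16 — same as recorded.
Each recorded entry agrees with the recomputation.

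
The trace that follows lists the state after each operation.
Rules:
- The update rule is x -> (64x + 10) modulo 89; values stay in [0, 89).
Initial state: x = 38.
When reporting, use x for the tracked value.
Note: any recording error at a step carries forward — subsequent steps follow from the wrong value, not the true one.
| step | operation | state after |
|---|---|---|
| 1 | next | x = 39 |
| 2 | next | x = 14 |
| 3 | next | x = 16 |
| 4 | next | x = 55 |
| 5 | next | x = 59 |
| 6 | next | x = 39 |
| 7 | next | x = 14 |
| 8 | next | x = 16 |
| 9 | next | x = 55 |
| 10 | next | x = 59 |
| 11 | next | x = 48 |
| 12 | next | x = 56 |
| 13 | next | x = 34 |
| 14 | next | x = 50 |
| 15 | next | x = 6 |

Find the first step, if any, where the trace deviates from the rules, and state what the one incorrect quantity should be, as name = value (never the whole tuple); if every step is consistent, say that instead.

step 1: x = (64*38 + 10) mod 89 = 39 -> confirmed correct
step 2: x = (64*39 + 10) mod 89 = 14 -> verified
step 3: x = (64*14 + 10) mod 89 = 16 -> confirmed correct
step 4: x = (64*16 + 10) mod 89 = 55 -> in agreement
step 5: x = (64*55 + 10) mod 89 = 59 -> in agreement
step 6: x = (64*59 + 10) mod 89 = 48 -> not what was recorded
The audit stops at step 6: the recorded entry is wrong and should be x = 48.

step 6, x = 48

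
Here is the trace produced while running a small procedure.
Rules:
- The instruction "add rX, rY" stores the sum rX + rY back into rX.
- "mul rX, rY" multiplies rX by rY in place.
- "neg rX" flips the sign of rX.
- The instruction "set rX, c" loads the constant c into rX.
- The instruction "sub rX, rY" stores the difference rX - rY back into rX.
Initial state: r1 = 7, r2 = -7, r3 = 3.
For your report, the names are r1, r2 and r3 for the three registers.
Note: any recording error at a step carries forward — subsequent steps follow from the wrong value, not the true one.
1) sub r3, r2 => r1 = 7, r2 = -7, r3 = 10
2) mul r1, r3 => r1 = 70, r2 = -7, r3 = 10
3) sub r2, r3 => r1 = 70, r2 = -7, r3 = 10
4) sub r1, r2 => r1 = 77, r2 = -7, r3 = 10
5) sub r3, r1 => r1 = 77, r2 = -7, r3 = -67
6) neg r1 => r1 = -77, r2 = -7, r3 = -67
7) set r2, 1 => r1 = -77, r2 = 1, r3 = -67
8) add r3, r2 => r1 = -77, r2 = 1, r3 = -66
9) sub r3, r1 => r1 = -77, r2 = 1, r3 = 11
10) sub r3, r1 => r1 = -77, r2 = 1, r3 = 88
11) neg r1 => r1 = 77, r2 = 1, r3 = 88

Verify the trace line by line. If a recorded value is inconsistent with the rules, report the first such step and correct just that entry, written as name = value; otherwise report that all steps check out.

step 3, r2 = -17

1. r3 = 3 - -7 = 10 (confirmed correct)
2. r1 = 7 * 10 = 70 (confirmed correct)
3. r2 = -7 - 10 = -17 (this is not what the trace shows)
The earliest wrong entry is at step 3: it should read r2 = -17.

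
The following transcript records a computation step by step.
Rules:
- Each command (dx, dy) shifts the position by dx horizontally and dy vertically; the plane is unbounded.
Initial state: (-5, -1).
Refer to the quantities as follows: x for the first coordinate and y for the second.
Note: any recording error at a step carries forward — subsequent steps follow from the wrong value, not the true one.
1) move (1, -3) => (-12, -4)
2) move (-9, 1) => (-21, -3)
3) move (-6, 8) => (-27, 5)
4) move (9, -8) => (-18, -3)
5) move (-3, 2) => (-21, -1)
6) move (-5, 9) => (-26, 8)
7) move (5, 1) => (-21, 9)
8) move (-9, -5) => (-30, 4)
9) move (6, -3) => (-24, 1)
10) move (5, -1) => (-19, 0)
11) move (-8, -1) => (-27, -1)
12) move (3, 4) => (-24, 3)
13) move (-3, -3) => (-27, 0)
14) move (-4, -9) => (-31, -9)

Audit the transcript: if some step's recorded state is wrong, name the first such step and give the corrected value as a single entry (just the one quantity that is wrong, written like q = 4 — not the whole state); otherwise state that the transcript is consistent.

Recomputing the run from the initial state:
step 1: x = -4, y = -4
step 2: x = -13, y = -3
step 3: x = -19, y = 5
step 4: x = -10, y = -3
step 5: x = -13, y = -1
step 6: x = -18, y = 8
step 7: x = -13, y = 9
step 8: x = -22, y = 4
step 9: x = -16, y = 1
step 10: x = -11, y = 0
step 11: x = -19, y = -1
step 12: x = -16, y = 3
step 13: x = -19, y = 0
step 14: x = -23, y = -9
The first disagreement with the transcript is at step 1, where the value should be x = -4.

step 1, x = -4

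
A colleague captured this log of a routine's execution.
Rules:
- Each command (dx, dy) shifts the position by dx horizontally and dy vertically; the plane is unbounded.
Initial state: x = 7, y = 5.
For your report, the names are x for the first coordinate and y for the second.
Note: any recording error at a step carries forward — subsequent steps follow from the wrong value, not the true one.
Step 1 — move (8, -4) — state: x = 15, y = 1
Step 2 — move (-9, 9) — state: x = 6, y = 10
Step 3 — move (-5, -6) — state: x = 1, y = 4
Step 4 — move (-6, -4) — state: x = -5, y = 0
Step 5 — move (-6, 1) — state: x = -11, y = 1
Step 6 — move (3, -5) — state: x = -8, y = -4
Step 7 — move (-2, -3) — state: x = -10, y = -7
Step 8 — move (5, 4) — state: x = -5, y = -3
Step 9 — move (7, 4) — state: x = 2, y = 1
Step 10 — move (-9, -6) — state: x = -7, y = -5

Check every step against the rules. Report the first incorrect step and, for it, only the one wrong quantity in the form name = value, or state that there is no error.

no error

step 1: x = 7 + (8) = 15, y = 5 + (-4) = 1 -> confirmed correct
step 2: x = 15 + (-9) = 6, y = 1 + (9) = 10 -> checks out
step 3: x = 6 + (-5) = 1, y = 10 + (-6) = 4 -> verified
step 4: x = 1 + (-6) = -5, y = 4 + (-4) = 0 -> consistent with the log
step 5: x = -5 + (-6) = -11, y = 0 + (1) = 1 -> confirmed correct
step 6: x = -11 + (3) = -8, y = 1 + (-5) = -4 -> same as recorded
step 7: x = -8 + (-2) = -10, y = -4 + (-3) = -7 -> confirmed correct
step 8: x = -10 + (5) = -5, y = -7 + (4) = -3 -> confirmed correct
step 9: x = -5 + (7) = 2, y = -3 + (4) = 1 -> agrees with the log
step 10: x = 2 + (-9) = -7, y = 1 + (-6) = -5 -> in agreement
The whole run recomputes cleanly — no discrepancies.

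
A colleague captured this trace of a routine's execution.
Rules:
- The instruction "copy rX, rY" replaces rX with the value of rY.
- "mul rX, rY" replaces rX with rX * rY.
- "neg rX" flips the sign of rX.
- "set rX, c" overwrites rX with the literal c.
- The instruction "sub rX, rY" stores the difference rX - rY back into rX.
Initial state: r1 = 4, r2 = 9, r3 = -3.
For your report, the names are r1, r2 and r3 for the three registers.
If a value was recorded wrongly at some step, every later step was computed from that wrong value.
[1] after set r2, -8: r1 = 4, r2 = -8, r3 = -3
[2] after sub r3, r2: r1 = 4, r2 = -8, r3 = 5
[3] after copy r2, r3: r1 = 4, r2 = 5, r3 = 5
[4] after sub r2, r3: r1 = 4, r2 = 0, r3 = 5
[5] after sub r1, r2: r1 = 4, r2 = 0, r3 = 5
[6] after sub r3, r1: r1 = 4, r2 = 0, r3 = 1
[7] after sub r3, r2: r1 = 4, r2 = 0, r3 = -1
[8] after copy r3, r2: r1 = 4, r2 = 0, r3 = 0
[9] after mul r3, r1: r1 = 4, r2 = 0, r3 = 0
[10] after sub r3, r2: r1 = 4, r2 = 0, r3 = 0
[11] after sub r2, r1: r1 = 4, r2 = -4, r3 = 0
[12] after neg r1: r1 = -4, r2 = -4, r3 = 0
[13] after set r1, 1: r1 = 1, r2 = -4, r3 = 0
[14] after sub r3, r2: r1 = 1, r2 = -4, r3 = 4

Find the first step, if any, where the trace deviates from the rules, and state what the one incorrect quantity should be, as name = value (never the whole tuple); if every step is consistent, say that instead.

step 7, r3 = 1

Recomputing the run from the initial state:
step 1: r1 = 4, r2 = -8, r3 = -3
step 2: r1 = 4, r2 = -8, r3 = 5
step 3: r1 = 4, r2 = 5, r3 = 5
step 4: r1 = 4, r2 = 0, r3 = 5
step 5: r1 = 4, r2 = 0, r3 = 5
step 6: r1 = 4, r2 = 0, r3 = 1
step 7: r1 = 4, r2 = 0, r3 = 1
step 8: r1 = 4, r2 = 0, r3 = 0
step 9: r1 = 4, r2 = 0, r3 = 0
step 10: r1 = 4, r2 = 0, r3 = 0
step 11: r1 = 4, r2 = -4, r3 = 0
step 12: r1 = -4, r2 = -4, r3 = 0
step 13: r1 = 1, r2 = -4, r3 = 0
step 14: r1 = 1, r2 = -4, r3 = 4
The first disagreement with the trace is at step 7, where the value should be r3 = 1.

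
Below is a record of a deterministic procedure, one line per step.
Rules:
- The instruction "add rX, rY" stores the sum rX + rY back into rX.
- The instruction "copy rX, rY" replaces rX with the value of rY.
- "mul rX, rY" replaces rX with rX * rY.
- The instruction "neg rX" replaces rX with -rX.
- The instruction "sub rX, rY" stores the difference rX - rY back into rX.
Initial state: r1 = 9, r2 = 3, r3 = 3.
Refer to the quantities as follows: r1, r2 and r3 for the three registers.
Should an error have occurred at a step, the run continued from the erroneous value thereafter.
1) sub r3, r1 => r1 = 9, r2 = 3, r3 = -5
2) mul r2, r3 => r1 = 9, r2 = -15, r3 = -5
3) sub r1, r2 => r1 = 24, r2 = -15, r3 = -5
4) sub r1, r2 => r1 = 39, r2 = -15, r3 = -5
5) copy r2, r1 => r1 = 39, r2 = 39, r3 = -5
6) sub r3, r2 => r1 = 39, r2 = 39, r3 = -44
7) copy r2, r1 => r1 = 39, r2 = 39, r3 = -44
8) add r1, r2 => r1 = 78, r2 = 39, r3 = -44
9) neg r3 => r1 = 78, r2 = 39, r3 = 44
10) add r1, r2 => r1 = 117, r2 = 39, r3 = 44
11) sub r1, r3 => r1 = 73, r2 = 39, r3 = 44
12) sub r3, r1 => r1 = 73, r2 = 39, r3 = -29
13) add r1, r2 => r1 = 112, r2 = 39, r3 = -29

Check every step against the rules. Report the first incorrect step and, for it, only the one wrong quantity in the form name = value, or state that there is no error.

Recomputing the run from the initial state:
step 1: r1 = 9, r2 = 3, r3 = -6
step 2: r1 = 9, r2 = -18, r3 = -6
step 3: r1 = 27, r2 = -18, r3 = -6
step 4: r1 = 45, r2 = -18, r3 = -6
step 5: r1 = 45, r2 = 45, r3 = -6
step 6: r1 = 45, r2 = 45, r3 = -51
step 7: r1 = 45, r2 = 45, r3 = -51
step 8: r1 = 90, r2 = 45, r3 = -51
step 9: r1 = 90, r2 = 45, r3 = 51
step 10: r1 = 135, r2 = 45, r3 = 51
step 11: r1 = 84, r2 = 45, r3 = 51
step 12: r1 = 84, r2 = 45, r3 = -33
step 13: r1 = 129, r2 = 45, r3 = -33
The first disagreement with the record is at step 1, where the value should be r3 = -6.

step 1, r3 = -6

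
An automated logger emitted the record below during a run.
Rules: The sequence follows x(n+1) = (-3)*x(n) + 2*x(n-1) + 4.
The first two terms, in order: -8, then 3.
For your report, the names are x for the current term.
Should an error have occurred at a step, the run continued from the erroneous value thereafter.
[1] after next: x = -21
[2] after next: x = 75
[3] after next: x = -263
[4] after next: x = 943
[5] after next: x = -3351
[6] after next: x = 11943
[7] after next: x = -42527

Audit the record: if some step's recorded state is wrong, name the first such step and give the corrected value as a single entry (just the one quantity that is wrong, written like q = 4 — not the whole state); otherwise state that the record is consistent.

Recomputing the run from the initial state:
step 1: x = -21
step 2: x = 73
step 3: x = -257
step 4: x = 921
step 5: x = -3273
step 6: x = 11665
step 7: x = -41537
The first disagreement with the record is at step 2, where the value should be x = 73.

step 2, x = 73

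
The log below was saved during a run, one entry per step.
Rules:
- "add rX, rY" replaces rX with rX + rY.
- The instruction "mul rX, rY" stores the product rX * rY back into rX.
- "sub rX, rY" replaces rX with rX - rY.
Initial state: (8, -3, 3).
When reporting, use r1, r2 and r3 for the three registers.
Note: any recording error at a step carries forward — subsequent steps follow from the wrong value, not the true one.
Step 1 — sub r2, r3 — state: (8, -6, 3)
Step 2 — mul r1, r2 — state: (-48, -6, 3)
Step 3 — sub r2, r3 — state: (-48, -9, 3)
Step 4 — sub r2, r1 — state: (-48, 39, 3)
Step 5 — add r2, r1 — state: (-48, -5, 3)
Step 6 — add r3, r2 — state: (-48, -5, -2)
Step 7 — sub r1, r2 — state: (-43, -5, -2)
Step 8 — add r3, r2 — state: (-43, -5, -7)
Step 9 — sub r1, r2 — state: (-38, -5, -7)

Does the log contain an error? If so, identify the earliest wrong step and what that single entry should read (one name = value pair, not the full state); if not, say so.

step 1: r2 = -3 - 3 = -6 -> exactly as logged
step 2: r1 = 8 * -6 = -48 -> no discrepancy
step 3: r2 = -6 - 3 = -9 -> agrees with the log
step 4: r2 = -9 - -48 = 39 -> matches
step 5: r2 = 39 + -48 = -9 -> not what was recorded
That makes step 5 the first incorrect line — r2 = -9 is what it should show.

step 5, r2 = -9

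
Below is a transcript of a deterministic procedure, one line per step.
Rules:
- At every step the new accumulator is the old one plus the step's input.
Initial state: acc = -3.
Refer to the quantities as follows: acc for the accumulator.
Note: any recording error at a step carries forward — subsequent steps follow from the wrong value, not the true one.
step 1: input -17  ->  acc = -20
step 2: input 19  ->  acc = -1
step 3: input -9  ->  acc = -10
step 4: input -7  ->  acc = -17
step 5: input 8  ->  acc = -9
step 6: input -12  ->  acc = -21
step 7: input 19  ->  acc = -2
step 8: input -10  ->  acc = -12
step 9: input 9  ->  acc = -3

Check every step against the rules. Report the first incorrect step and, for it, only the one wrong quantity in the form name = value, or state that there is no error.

no error

1. acc = -3 + -17 = -20 (exactly as logged)
2. acc = -20 + 19 = -1 (consistent with the transcript)
3. acc = -1 + -9 = -10 (confirmed correct)
4. acc = -10 + -7 = -17 (no discrepancy)
5. acc = -17 + 8 = -9 (same as recorded)
6. acc = -9 + -12 = -21 (same as recorded)
7. acc = -21 + 19 = -2 (matches)
8. acc = -2 + -10 = -12 (no discrepancy)
9. acc = -12 + 9 = -3 (checks out)
The whole run recomputes cleanly — no discrepancies.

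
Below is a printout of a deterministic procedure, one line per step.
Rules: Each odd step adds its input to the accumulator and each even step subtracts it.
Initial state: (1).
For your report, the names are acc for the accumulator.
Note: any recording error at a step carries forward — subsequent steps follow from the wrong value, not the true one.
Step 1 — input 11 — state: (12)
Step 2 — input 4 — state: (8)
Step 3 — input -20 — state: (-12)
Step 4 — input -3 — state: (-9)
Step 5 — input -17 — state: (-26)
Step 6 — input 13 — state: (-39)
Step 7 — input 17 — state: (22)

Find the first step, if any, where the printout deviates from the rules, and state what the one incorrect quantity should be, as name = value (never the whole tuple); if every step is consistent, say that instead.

Step 1: acc = 1 + 11 = 12 — in agreement.
Step 2: acc = 12 - 4 = 8 — verified.
Step 3: acc = 8 + -20 = -12 — consistent with the printout.
Step 4: acc = -12 - -3 = -9 — agrees with the printout.
Step 5: acc = -9 + -17 = -26 — agrees with the printout.
Step 6: acc = -26 - 13 = -39 — matches.
Step 7: acc = -39 + 17 = -22 — not what was recorded.
First deviation found at step 7; the corrected entry is acc = -22.

step 7, acc = -22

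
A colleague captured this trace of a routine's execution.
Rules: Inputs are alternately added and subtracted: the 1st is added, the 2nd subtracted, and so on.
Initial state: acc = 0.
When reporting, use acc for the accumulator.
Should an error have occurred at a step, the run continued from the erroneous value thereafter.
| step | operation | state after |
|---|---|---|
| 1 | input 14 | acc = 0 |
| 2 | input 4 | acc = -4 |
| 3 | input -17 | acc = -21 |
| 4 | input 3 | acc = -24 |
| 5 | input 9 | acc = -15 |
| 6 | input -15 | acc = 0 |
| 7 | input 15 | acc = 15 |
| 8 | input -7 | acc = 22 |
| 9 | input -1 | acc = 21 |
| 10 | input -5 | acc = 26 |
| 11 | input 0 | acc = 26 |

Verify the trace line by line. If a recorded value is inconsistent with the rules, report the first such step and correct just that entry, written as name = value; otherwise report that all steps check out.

Recomputing the run from the initial state:
step 1: acc = 14
step 2: acc = 10
step 3: acc = -7
step 4: acc = -10
step 5: acc = -1
step 6: acc = 14
step 7: acc = 29
step 8: acc = 36
step 9: acc = 35
step 10: acc = 40
step 11: acc = 40
The first disagreement with the trace is at step 1, where the value should be acc = 14.

step 1, acc = 14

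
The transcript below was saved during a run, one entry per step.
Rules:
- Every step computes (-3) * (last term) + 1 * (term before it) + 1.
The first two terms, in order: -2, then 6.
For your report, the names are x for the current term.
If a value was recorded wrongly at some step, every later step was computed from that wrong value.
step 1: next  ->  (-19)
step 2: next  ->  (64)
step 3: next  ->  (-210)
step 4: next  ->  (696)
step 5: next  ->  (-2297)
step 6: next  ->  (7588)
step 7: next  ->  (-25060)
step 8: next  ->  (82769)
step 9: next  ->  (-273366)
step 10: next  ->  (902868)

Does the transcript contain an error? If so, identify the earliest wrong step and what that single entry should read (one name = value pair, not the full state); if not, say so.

Step 1: x = -3*(6) + (1)*(-2) + (1) = -19 — confirmed correct.
Step 2: x = -3*(-19) + (1)*(6) + (1) = 64 — agrees with the transcript.
Step 3: x = -3*(64) + (1)*(-19) + (1) = -210 — no discrepancy.
Step 4: x = -3*(-210) + (1)*(64) + (1) = 695 — this is not what the transcript shows.
Step 4 is the first one off; corrected, x = 695.

step 4, x = 695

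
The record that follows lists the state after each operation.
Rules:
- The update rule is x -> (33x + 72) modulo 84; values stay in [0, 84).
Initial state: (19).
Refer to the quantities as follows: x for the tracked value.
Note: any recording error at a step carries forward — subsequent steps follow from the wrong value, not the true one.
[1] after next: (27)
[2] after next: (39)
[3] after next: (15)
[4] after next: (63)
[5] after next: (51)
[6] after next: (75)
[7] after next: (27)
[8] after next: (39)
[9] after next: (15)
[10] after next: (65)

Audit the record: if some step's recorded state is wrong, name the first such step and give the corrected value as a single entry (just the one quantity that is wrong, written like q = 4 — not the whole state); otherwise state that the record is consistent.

Recomputing the run from the initial state:
step 1: x = 27
step 2: x = 39
step 3: x = 15
step 4: x = 63
step 5: x = 51
step 6: x = 75
step 7: x = 27
step 8: x = 39
step 9: x = 15
step 10: x = 63
The first disagreement with the record is at step 10, where the value should be x = 63.

step 10, x = 63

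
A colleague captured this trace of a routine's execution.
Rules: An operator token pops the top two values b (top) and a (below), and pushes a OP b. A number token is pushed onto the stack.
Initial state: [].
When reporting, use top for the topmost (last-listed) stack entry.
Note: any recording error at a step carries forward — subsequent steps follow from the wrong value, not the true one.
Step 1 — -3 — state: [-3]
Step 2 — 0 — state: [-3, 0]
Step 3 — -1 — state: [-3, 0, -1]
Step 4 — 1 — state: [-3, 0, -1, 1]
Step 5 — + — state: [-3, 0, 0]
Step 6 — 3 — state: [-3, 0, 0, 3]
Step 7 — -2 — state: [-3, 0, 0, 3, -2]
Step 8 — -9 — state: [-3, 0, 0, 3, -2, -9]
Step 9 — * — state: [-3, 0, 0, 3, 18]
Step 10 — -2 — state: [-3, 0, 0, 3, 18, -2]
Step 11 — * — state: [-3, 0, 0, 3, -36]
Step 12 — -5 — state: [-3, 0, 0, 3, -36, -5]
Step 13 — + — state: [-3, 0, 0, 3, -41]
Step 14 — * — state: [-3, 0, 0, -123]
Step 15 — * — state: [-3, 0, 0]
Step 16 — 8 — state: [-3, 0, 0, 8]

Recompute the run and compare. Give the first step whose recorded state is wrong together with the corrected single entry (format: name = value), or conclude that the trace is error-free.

no error

Recomputing the run from the initial state:
step 1: [-3]
step 2: [-3, 0]
step 3: [-3, 0, -1]
step 4: [-3, 0, -1, 1]
step 5: [-3, 0, 0]
step 6: [-3, 0, 0, 3]
step 7: [-3, 0, 0, 3, -2]
step 8: [-3, 0, 0, 3, -2, -9]
step 9: [-3, 0, 0, 3, 18]
step 10: [-3, 0, 0, 3, 18, -2]
step 11: [-3, 0, 0, 3, -36]
step 12: [-3, 0, 0, 3, -36, -5]
step 13: [-3, 0, 0, 3, -41]
step 14: [-3, 0, 0, -123]
step 15: [-3, 0, 0]
step 16: [-3, 0, 0, 8]
This matches the trace at every step.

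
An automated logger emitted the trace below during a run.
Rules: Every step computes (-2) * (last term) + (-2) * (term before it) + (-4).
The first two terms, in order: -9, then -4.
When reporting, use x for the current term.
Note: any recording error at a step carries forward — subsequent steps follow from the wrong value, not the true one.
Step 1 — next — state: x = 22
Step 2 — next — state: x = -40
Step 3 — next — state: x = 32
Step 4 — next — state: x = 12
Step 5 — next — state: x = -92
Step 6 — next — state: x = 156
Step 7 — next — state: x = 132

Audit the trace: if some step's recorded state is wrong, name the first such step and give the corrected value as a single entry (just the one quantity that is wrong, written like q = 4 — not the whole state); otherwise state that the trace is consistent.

Recomputing the run from the initial state:
step 1: x = 22
step 2: x = -40
step 3: x = 32
step 4: x = 12
step 5: x = -92
step 6: x = 156
step 7: x = -132
The first disagreement with the trace is at step 7, where the value should be x = -132.

step 7, x = -132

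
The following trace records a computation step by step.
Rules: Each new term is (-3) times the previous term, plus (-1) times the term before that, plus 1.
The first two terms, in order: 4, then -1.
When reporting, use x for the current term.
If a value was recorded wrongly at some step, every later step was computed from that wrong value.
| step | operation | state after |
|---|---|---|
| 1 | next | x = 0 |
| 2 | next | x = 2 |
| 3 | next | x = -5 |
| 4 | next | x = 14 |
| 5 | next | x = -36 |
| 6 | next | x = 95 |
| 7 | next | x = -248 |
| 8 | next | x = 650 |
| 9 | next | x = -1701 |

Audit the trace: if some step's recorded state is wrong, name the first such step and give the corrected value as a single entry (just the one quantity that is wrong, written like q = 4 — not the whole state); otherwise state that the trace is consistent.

Step 1: x = -3*(-1) + (-1)*(4) + (1) = 0 — exactly as logged.
Step 2: x = -3*(0) + (-1)*(-1) + (1) = 2 — in agreement.
Step 3: x = -3*(2) + (-1)*(0) + (1) = -5 — verified.
Step 4: x = -3*(-5) + (-1)*(2) + (1) = 14 — agrees with the trace.
Step 5: x = -3*(14) + (-1)*(-5) + (1) = -36 — no discrepancy.
Step 6: x = -3*(-36) + (-1)*(14) + (1) = 95 — confirmed correct.
Step 7: x = -3*(95) + (-1)*(-36) + (1) = -248 — in agreement.
Step 8: x = -3*(-248) + (-1)*(95) + (1) = 650 — no discrepancy.
Step 9: x = -3*(650) + (-1)*(-248) + (1) = -1701 — same as recorded.
All steps check out; nothing to correct.

no error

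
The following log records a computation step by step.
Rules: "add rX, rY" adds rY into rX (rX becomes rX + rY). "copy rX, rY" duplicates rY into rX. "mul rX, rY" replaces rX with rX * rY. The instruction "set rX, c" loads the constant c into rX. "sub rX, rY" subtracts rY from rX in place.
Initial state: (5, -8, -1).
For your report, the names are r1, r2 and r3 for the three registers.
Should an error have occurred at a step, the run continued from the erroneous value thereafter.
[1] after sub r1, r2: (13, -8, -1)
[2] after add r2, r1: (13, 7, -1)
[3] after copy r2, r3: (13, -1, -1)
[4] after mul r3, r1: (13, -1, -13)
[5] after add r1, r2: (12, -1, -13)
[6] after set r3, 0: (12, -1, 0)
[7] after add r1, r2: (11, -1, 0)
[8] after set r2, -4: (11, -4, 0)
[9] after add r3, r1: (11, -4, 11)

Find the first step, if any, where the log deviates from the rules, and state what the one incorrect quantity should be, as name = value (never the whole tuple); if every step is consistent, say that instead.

Recomputing the run from the initial state:
step 1: r1 = 13, r2 = -8, r3 = -1
step 2: r1 = 13, r2 = 5, r3 = -1
step 3: r1 = 13, r2 = -1, r3 = -1
step 4: r1 = 13, r2 = -1, r3 = -13
step 5: r1 = 12, r2 = -1, r3 = -13
step 6: r1 = 12, r2 = -1, r3 = 0
step 7: r1 = 11, r2 = -1, r3 = 0
step 8: r1 = 11, r2 = -4, r3 = 0
step 9: r1 = 11, r2 = -4, r3 = 11
The first disagreement with the log is at step 2, where the value should be r2 = 5.

step 2, r2 = 5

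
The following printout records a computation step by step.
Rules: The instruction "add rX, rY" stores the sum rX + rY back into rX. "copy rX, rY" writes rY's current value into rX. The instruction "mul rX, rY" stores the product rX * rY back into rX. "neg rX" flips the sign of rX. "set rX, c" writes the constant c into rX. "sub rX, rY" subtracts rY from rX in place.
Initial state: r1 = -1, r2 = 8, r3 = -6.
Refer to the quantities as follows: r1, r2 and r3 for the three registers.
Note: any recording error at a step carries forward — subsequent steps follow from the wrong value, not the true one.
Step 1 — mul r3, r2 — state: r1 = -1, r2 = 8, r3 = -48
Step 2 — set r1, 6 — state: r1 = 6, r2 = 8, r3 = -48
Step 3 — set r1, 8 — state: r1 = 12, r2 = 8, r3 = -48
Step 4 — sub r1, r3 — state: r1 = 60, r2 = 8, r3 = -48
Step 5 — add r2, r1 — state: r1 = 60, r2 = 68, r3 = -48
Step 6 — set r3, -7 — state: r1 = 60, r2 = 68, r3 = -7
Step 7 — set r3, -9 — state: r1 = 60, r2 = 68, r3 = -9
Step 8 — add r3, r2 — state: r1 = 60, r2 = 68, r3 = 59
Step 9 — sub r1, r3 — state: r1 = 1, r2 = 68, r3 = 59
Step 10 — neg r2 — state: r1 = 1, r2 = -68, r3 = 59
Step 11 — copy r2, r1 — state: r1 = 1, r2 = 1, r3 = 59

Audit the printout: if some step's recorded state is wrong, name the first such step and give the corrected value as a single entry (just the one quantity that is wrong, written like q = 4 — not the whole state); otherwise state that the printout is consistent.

step 3, r1 = 8

Recomputing the run from the initial state:
step 1: r1 = -1, r2 = 8, r3 = -48
step 2: r1 = 6, r2 = 8, r3 = -48
step 3: r1 = 8, r2 = 8, r3 = -48
step 4: r1 = 56, r2 = 8, r3 = -48
step 5: r1 = 56, r2 = 64, r3 = -48
step 6: r1 = 56, r2 = 64, r3 = -7
step 7: r1 = 56, r2 = 64, r3 = -9
step 8: r1 = 56, r2 = 64, r3 = 55
step 9: r1 = 1, r2 = 64, r3 = 55
step 10: r1 = 1, r2 = -64, r3 = 55
step 11: r1 = 1, r2 = 1, r3 = 55
The first disagreement with the printout is at step 3, where the value should be r1 = 8.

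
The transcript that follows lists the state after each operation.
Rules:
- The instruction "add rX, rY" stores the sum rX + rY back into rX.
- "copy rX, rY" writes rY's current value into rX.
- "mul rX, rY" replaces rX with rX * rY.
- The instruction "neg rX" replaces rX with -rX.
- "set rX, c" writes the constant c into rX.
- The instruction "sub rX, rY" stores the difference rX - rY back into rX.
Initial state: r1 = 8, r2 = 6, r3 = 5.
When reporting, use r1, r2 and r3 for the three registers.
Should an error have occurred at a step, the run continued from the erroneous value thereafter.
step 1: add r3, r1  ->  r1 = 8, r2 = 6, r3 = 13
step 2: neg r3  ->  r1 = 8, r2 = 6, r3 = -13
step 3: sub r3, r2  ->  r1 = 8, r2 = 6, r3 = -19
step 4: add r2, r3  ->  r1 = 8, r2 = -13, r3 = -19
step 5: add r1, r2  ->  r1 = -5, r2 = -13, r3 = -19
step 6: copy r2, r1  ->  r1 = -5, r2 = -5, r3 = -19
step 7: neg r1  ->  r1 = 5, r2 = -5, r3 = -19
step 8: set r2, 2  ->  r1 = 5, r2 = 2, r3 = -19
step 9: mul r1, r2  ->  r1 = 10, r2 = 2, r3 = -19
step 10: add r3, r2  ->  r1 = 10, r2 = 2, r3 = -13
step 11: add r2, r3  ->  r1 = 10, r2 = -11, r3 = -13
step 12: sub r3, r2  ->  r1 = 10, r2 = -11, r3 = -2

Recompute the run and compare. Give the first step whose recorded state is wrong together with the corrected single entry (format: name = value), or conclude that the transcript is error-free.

step 1: r3 = 5 + 8 = 13 -> consistent with the transcript
step 2: r3 = -(13) = -13 -> consistent with the transcript
step 3: r3 = -13 - 6 = -19 -> agrees with the transcript
step 4: r2 = 6 + -19 = -13 -> no discrepancy
step 5: r1 = 8 + -13 = -5 -> verified
step 6: r2 = -5 -> agrees with the transcript
step 7: r1 = -(-5) = 5 -> exactly as logged
step 8: r2 = 2 -> consistent with the transcript
step 9: r1 = 5 * 2 = 10 -> matches
step 10: r3 = -19 + 2 = -17 -> not what was recorded
Conclusion: step 10 carries the first error; the entry should be r3 = -17.

step 10, r3 = -17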